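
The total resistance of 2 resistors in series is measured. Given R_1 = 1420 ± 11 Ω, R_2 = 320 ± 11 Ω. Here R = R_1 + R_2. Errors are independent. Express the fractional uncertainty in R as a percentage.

Each term contributes (cᵢ δxᵢ)² to (δR)²:
  (δR_1)² = 121;  (δR_2)² = 121
δR = √(242) = 15.6 Ω
R = 1740 Ω, so δR/R = 15.6/1740 = 0.00894.

0.894%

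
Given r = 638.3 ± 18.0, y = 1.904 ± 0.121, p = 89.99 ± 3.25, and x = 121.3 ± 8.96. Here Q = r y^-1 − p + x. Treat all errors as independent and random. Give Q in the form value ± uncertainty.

366.6 ± 25.2

Let w = r·y^-1 = 335.2. δw/w = √((1·δr/r)² + (-1·δy/y)²) = √(0.000795 + 0.00404) = 0.0695, so δw = 23.3.
Q = w − p + x: δQ = √(δw² + δp² + δx²) = √(543 + 10.6 + 80.3) = 25.2
Q = 366.6.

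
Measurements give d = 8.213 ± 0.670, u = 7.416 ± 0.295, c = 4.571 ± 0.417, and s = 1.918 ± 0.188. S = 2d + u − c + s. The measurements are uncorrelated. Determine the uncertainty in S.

1.45

Each term contributes (cᵢ δxᵢ)² to (δS)²:
  (2·δd)² = 1.80;  (δu)² = 0.0870;  (δc)² = 0.174;  (δs)² = 0.0353
δS = √(2.09) = 1.45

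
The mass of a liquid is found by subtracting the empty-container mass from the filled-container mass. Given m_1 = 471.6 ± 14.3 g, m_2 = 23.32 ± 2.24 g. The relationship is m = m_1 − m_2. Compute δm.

14.5 g

Absolute uncertainties add in quadrature for a linear combination:
  (δm_1)² = 204;  (δm_2)² = 5.02
δm = √(210) = 14.5 g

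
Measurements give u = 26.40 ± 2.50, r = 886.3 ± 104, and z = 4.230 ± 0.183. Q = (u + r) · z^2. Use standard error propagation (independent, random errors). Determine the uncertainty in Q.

Let w = u + r = 912.7. δw = √(δu² + δr²) = √(6.25 + 10800) = 104, so δw/w = 0.114.
Q is then a monomial in w, z:
δQ/Q = √((δw/w)² + (2·δz/z)²) = √(0.0130 + 0.00749) = 0.143
Q = 16330, so δQ = 0.143 × 16330 = 2340.

2340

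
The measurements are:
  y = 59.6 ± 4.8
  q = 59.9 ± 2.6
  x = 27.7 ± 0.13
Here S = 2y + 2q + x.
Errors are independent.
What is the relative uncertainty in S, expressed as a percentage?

S is a linear combination, so absolute uncertainties add in quadrature:
  (2·δy)² = 92.2;  (2·δq)² = 27.0;  (δx)² = 0.0169
δS = √(119) = 10.9
S = 267, so δS/S = 10.9/267 = 0.0409.

4.09%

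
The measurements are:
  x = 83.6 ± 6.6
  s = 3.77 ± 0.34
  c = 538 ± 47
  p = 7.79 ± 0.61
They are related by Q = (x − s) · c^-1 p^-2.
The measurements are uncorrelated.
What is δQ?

0.000483

Let u = x − s = 79.8. δu = √(δx² + δs²) = √(43.6 + 0.116) = 6.61, so δu/u = 0.0828.
Q is then a monomial in u, c, p:
δQ/Q = √((δu/u)² + (-1·δc/c)² + (-2·δp/p)²) = √(0.00685 + 0.00763 + 0.0245) = 0.198
Q = 0.00245, so δQ = 0.198 × 0.00245 = 0.000483.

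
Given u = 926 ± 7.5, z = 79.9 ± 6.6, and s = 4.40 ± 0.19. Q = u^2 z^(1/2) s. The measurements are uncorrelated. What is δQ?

Products/powers → add relative errors in quadrature, weighted by exponent:
  (2·δu/u)² = (2×0.00810)² = 0.000262;  (½·δz/z)² = (0.5×0.0826)² = 0.00171;  (1·δs/s)² = (1×0.0432)² = 0.00186
δQ/Q = √(0.00383) = 0.0619
Q = 3.37e+07, so δQ = 0.0619 × 3.37e+07 = 2.09e+06.

2.09e+06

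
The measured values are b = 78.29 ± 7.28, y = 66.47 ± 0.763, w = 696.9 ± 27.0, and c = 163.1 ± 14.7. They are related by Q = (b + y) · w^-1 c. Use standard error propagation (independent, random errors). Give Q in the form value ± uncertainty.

Let u = b + y = 144.8. δu = √(δb² + δy²) = √(53.0 + 0.582) = 7.32, so δu/u = 0.0506.
Q is then a monomial in u, w, c:
δQ/Q = √((δu/u)² + (-1·δw/w)² + (1·δc/c)²) = √(0.00256 + 0.00150 + 0.00812) = 0.110
Q = 33.88, so δQ = 0.110 × 33.88 = 3.74.

33.88 ± 3.74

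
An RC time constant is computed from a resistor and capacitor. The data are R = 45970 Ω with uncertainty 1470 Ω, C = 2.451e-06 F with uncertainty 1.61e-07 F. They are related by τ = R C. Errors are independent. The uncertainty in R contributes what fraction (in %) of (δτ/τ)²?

19.2%

(δτ/τ)² = (1·δR/R)² + (1·δC/C)²
  R term: (1×0.0320)² = 0.00102
  C term: (1×0.0657)² = 0.00431
Total = 0.00534. Share from R = 0.00102/0.00534 = 0.192.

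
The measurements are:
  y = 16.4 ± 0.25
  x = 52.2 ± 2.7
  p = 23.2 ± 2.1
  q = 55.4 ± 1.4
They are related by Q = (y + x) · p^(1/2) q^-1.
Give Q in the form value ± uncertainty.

5.96 ± 0.389

Let u = y + x = 68.6. δu = √(δy² + δx²) = √(0.0625 + 7.29) = 2.71, so δu/u = 0.0395.
Q is then a monomial in u, p, q:
δQ/Q = √((δu/u)² + (½·δp/p)² + (-1·δq/q)²) = √(0.00156 + 0.00205 + 0.000639) = 0.0652
Q = 5.96, so δQ = 0.0652 × 5.96 = 0.389.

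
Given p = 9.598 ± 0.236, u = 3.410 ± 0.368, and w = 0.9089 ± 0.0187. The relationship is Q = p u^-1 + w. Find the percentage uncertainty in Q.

Let h = p·u^-1 = 2.815. δh/h = √((1·δp/p)² + (-1·δu/u)²) = √(0.000605 + 0.0116) = 0.111, so δh = 0.312.
Q = h + w: δQ = √(δh² + δw²) = √(0.0971 + 0.000350) = 0.312
Q = 3.724, so δQ/Q = 0.312/3.724 = 0.0838.

8.38%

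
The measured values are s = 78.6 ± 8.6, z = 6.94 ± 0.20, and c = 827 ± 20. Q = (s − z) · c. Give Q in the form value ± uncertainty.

Let u = s − z = 71.7. δu = √(δs² + δz²) = √(74.0 + 0.0400) = 8.60, so δu/u = 0.120.
Q is then a monomial in u, c:
δQ/Q = √((δu/u)² + (1·δc/c)²) = √(0.0144 + 0.000585) = 0.122
Q = 59300, so δQ = 0.122 × 59300 = 7260.

59300 ± 7260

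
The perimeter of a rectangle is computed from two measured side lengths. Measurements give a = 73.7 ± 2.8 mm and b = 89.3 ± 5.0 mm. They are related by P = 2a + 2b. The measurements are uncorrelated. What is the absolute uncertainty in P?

Absolute uncertainties add in quadrature for a linear combination:
  (2·δa)² = 31.4;  (2·δb)² = 100
δP = √(131) = 11.5 mm

11.5 mm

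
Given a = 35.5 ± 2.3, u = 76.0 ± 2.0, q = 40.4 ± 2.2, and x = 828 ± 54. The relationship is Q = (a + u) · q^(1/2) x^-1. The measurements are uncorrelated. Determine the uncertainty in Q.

0.0649

Let w = a + u = 112. δw = √(δa² + δu²) = √(5.29 + 4.00) = 3.05, so δw/w = 0.0273.
Q is then a monomial in w, q, x:
δQ/Q = √((δw/w)² + (½·δq/q)² + (-1·δx/x)²) = √(0.000747 + 0.000741 + 0.00425) = 0.0758
Q = 0.856, so δQ = 0.0758 × 0.856 = 0.0649.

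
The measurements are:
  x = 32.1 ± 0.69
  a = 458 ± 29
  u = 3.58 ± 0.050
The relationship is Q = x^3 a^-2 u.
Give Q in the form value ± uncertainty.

Relative error in a monomial: (δQ/Q)² = Σ (nᵢ · δxᵢ/xᵢ)².
  (3·δx/x)² = (3×0.0215)² = 0.00416;  (-2·δa/a)² = (-2×0.0633)² = 0.0160;  (1·δu/u)² = (1×0.0140)² = 0.000195
δQ/Q = √(0.0204) = 0.143
Q = 0.565, so δQ = 0.143 × 0.565 = 0.0806.

0.565 ± 0.0806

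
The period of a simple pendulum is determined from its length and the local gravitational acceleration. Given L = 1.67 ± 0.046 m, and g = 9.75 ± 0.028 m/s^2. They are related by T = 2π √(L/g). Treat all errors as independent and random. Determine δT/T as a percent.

For a monomial T ∝ L^(1/2), g^(-1/2), fractional errors add in quadrature:
  (½·δL/L)² = (0.5×0.0275)² = 0.000190;  (−½·δg/g)² = (-0.5×0.00287)² = 2.06e-06
δT/T = √(0.000192) = 0.0138

1.38%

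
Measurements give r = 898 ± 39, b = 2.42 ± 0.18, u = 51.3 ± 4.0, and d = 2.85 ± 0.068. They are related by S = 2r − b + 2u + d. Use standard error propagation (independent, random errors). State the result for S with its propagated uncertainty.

For a sum/difference, combine absolute errors in quadrature:
  (2·δr)² = 6080;  (δb)² = 0.0324;  (2·δu)² = 64.0;  (δd)² = 0.00462
δS = √(6150) = 78.4
S = 1900.

1900 ± 78.4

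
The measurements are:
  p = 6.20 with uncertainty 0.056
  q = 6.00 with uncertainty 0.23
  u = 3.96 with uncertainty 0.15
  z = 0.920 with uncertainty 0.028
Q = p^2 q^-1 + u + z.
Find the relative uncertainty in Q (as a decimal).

Let w = p^2·q^-1 = 6.41. δw/w = √((2·δp/p)² + (-1·δq/q)²) = √(0.000326 + 0.00147) = 0.0424, so δw = 0.271.
Q = w + u + z: δQ = √(δw² + δu² + δz²) = √(0.0737 + 0.0225 + 0.000784) = 0.311
Q = 11.3, so δQ/Q = 0.311/11.3 = 0.0276.

0.0276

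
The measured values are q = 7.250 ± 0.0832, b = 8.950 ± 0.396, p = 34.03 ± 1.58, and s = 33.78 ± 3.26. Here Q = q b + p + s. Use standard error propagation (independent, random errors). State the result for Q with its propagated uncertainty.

Let w = q·b = 64.89. δw/w = √((1·δq/q)² + (1·δb/b)²) = √(0.000132 + 0.00196) = 0.0457, so δw = 2.97.
Q = w + p + s: δQ = √(δw² + δp² + δs²) = √(8.80 + 2.50 + 10.6) = 4.68
Q = 132.7.

132.7 ± 4.68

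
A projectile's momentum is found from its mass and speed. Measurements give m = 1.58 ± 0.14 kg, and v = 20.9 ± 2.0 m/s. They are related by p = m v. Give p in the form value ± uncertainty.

p is a product of powers, so relative uncertainties combine in quadrature:
  (1·δm/m)² = (1×0.0886)² = 0.00785;  (1·δv/v)² = (1×0.0957)² = 0.00916
δp/p = √(0.0170) = 0.130
p = 33.0 kg·m/s, so δp = 0.130 × 33.0 = 4.31 kg·m/s.

33.0 ± 4.31 kg·m/s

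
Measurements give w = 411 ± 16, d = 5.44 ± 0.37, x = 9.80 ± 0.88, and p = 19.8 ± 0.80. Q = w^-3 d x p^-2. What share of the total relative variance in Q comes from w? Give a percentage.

(δQ/Q)² = (-3·δw/w)² + (1·δd/d)² + (1·δx/x)² + (-2·δp/p)²
  w term: (-3×0.0389)² = 0.0136
  d term: (1×0.0680)² = 0.00463
  x term: (1×0.0898)² = 0.00806
  p term: (-2×0.0404)² = 0.00653
Total = 0.0329. Share from w = 0.0136/0.0329 = 0.415.

41.5%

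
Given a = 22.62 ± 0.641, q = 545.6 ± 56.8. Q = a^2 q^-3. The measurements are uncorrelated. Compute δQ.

For a monomial Q ∝ a^2, q^-3, fractional errors add in quadrature:
  (2·δa/a)² = (2×0.0283)² = 0.00321;  (-3·δq/q)² = (-3×0.104)² = 0.0975
δQ/Q = √(0.101) = 0.317
Q = 3.15e-06, so δQ = 0.317 × 3.15e-06 = 1e-06.

1e-06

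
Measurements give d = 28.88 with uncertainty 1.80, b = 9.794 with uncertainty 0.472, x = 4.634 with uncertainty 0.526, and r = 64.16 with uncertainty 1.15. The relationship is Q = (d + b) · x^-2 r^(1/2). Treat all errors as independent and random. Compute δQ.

3.35

Let u = d + b = 38.67. δu = √(δd² + δb²) = √(3.24 + 0.223) = 1.86, so δu/u = 0.0481.
Q is then a monomial in u, x, r:
δQ/Q = √((δu/u)² + (-2·δx/x)² + (½·δr/r)²) = √(0.00232 + 0.0515 + 8.03e-05) = 0.232
Q = 14.43, so δQ = 0.232 × 14.43 = 3.35.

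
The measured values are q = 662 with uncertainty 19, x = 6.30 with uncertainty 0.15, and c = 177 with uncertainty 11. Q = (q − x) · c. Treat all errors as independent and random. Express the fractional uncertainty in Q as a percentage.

6.86%

Let u = q − x = 656. δu = √(δq² + δx²) = √(361 + 0.0225) = 19.0, so δu/u = 0.0290.
Q is then a monomial in u, c:
δQ/Q = √((δu/u)² + (1·δc/c)²) = √(0.000840 + 0.00386) = 0.0686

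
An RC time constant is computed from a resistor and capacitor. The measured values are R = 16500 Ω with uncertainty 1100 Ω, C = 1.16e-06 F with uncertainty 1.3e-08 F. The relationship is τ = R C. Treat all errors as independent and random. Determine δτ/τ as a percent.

6.76%

Products/powers → add relative errors in quadrature, weighted by exponent:
  (1·δR/R)² = (1×0.0667)² = 0.00444;  (1·δC/C)² = (1×0.0112)² = 0.000126
δτ/τ = √(0.00457) = 0.0676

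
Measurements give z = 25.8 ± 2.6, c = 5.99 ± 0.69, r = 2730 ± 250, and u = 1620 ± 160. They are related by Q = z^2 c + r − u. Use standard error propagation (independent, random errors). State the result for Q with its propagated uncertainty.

Let p = z^2·c = 3990. δp/p = √((2·δz/z)² + (1·δc/c)²) = √(0.0406 + 0.0133) = 0.232, so δp = 926.
Q = p + r − u: δQ = √(δp² + δr² + δu²) = √(8.57e+05 + 62500 + 25600) = 972
Q = 5100.

5100 ± 972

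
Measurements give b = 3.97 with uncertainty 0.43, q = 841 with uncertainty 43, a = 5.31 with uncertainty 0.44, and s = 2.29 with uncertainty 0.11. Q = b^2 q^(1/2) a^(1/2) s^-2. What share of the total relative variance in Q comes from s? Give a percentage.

(δQ/Q)² = (2·δb/b)² + (½·δq/q)² + (½·δa/a)² + (-2·δs/s)²
  b term: (2×0.108)² = 0.0469
  q term: (0.5×0.0511)² = 0.000654
  a term: (0.5×0.0829)² = 0.00172
  s term: (-2×0.0480)² = 0.00923
Total = 0.0585. Share from s = 0.00923/0.0585 = 0.158.

15.8%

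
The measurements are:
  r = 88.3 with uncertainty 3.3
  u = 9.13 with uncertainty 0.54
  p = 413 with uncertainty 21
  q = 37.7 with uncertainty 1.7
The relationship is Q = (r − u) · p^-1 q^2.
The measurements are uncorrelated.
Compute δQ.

Let w = r − u = 79.2. δw = √(δr² + δu²) = √(10.9 + 0.292) = 3.34, so δw/w = 0.0422.
Q is then a monomial in w, p, q:
δQ/Q = √((δw/w)² + (-1·δp/p)² + (2·δq/q)²) = √(0.00178 + 0.00259 + 0.00813) = 0.112
Q = 272, so δQ = 0.112 × 272 = 30.5.

30.5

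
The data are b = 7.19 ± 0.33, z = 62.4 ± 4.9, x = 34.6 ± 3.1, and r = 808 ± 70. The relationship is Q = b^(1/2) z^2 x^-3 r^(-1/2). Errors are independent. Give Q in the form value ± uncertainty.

0.00887 ± 0.00279

Products/powers → add relative errors in quadrature, weighted by exponent:
  (½·δb/b)² = (0.5×0.0459)² = 0.000527;  (2·δz/z)² = (2×0.0785)² = 0.0247;  (-3·δx/x)² = (-3×0.0896)² = 0.0722;  (−½·δr/r)² = (-0.5×0.0866)² = 0.00188
δQ/Q = √(0.0993) = 0.315
Q = 0.00887, so δQ = 0.315 × 0.00887 = 0.00279.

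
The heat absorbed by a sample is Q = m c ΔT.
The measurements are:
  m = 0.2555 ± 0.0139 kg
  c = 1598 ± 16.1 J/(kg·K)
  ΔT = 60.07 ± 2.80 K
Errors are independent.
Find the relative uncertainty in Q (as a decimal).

Products/powers → add relative errors in quadrature, weighted by exponent:
  (1·δm/m)² = (1×0.0544)² = 0.00296;  (1·δc/c)² = (1×0.0101)² = 0.000102;  (1·δΔT/ΔT)² = (1×0.0466)² = 0.00217
δQ/Q = √(0.00523) = 0.0723

0.0723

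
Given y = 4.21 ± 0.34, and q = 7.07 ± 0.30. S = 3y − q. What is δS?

Sums and differences: (δS)² = Σ (cᵢ δxᵢ)².
  (3·δy)² = 1.04;  (δq)² = 0.0900
δS = √(1.13) = 1.06

1.06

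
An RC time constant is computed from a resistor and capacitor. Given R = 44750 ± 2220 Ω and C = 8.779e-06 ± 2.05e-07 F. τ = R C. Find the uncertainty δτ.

0.0215 s

Products/powers → add relative errors in quadrature, weighted by exponent:
  (1·δR/R)² = (1×0.0496)² = 0.00246;  (1·δC/C)² = (1×0.0234)² = 0.000545
δτ/τ = √(0.00301) = 0.0548
τ = 0.3929 s, so δτ = 0.0548 × 0.3929 = 0.0215 s.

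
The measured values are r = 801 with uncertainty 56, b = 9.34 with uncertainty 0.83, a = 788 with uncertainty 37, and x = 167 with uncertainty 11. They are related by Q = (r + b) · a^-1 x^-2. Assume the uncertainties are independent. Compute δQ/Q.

Let u = r + b = 810. δu = √(δr² + δb²) = √(3140 + 0.689) = 56.0, so δu/u = 0.0691.
Q is then a monomial in u, a, x:
δQ/Q = √((δu/u)² + (-1·δa/a)² + (-2·δx/x)²) = √(0.00478 + 0.00220 + 0.0174) = 0.156

0.156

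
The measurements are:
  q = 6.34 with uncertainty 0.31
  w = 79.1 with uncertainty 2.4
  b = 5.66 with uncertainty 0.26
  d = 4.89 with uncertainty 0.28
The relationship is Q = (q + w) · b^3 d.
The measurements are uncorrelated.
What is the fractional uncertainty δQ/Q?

0.152

Let u = q + w = 85.4. δu = √(δq² + δw²) = √(0.0961 + 5.76) = 2.42, so δu/u = 0.0283.
Q is then a monomial in u, b, d:
δQ/Q = √((δu/u)² + (3·δb/b)² + (1·δd/d)²) = √(0.000802 + 0.0190 + 0.00328) = 0.152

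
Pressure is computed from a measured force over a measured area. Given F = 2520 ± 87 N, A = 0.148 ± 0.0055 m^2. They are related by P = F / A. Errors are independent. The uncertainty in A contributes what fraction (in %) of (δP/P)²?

(δP/P)² = (1·δF/F)² + (-1·δA/A)²
  F term: (1×0.0345)² = 0.00119
  A term: (-1×0.0372)² = 0.00138
Total = 0.00257. Share from A = 0.00138/0.00257 = 0.537.

53.7%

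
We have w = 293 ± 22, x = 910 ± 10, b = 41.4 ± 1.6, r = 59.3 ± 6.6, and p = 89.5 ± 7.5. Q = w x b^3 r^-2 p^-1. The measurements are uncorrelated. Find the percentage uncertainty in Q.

27.5%

Since Q is a product/quotient, work with relative uncertainties:
  (1·δw/w)² = (1×0.0751)² = 0.00564;  (1·δx/x)² = (1×0.0110)² = 0.000121;  (3·δb/b)² = (3×0.0386)² = 0.0134;  (-2·δr/r)² = (-2×0.111)² = 0.0495;  (-1·δp/p)² = (-1×0.0838)² = 0.00702
δQ/Q = √(0.0758) = 0.275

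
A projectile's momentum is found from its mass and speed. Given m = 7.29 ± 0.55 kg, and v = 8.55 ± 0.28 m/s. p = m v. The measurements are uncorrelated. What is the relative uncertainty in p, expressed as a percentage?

8.22%

Each factor contributes (exponent × relative error)² to (δp/p)²:
  (1·δm/m)² = (1×0.0754)² = 0.00569;  (1·δv/v)² = (1×0.0327)² = 0.00107
δp/p = √(0.00676) = 0.0822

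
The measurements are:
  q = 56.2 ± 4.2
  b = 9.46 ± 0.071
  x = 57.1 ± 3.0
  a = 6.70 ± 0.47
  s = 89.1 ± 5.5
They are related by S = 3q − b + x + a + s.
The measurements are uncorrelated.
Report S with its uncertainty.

312 ± 14.1

Each term contributes (cᵢ δxᵢ)² to (δS)²:
  (3·δq)² = 159;  (δb)² = 0.00504;  (δx)² = 9.00;  (δa)² = 0.221;  (δs)² = 30.2
δS = √(198) = 14.1
S = 312.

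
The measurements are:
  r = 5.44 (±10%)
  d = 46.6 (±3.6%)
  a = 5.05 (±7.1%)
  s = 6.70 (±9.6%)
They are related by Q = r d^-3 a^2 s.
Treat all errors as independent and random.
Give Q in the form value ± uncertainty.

0.00919 ± 0.00208

Each factor contributes (exponent × relative error)² to (δQ/Q)²:
  (1·δr/r)² = (1×0.100)² = 0.0100;  (-3·δd/d)² = (-3×0.0360)² = 0.0117;  (2·δa/a)² = (2×0.0710)² = 0.0202;  (1·δs/s)² = (1×0.0960)² = 0.00922
δQ/Q = √(0.0510) = 0.226
Q = 0.00919, so δQ = 0.226 × 0.00919 = 0.00208.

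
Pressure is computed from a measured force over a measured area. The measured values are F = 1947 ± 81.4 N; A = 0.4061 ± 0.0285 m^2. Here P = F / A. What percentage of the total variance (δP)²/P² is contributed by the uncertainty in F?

26.2%

(δP/P)² = (1·δF/F)² + (-1·δA/A)²
  F term: (1×0.0418)² = 0.00175
  A term: (-1×0.0702)² = 0.00493
Total = 0.00667. Share from F = 0.00175/0.00667 = 0.262.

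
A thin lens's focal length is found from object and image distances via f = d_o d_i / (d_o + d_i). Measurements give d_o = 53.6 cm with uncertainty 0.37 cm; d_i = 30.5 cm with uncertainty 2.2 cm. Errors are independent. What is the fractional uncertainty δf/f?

∂f/∂d_o = (d_i/(d_o+d_i))² = 0.132;  ∂f/∂d_i = (d_o/(d_o+d_i))² = 0.406
δf = √((∂f/∂d_o · δd_o)² + (∂f/∂d_i · δd_i)²) = √(0.00237 + 0.799) = 0.895 cm
f = 19.4 cm, so δf/f = 0.895/19.4 = 0.0460.

0.0460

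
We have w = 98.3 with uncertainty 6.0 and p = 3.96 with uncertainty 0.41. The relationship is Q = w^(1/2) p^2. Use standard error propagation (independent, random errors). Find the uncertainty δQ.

32.5

Each factor contributes (exponent × relative error)² to (δQ/Q)²:
  (½·δw/w)² = (0.5×0.0610)² = 0.000931;  (2·δp/p)² = (2×0.104)² = 0.0429
δQ/Q = √(0.0438) = 0.209
Q = 155, so δQ = 0.209 × 155 = 32.5.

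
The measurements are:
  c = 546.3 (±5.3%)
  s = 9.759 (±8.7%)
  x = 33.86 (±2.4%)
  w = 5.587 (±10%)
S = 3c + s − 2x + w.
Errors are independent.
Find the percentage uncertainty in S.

Absolute uncertainties add in quadrature for a linear combination:
  (3·δc)² = 7540;  (δs)² = 0.721;  (2·δx)² = 2.64;  (δw)² = 0.312
δS = √(7550) = 86.9
S = 1587, so δS/S = 86.9/1587 = 0.0548.

5.48%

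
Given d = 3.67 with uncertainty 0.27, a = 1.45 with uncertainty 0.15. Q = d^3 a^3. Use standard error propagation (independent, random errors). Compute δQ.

57.4

For a monomial Q ∝ d^3, a^3, fractional errors add in quadrature:
  (3·δd/d)² = (3×0.0736)² = 0.0487;  (3·δa/a)² = (3×0.103)² = 0.0963
δQ/Q = √(0.145) = 0.381
Q = 151, so δQ = 0.381 × 151 = 57.4.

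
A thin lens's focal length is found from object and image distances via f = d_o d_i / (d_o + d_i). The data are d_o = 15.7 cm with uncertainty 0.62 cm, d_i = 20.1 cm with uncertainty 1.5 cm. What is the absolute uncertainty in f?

∂f/∂d_o = (d_i/(d_o+d_i))² = 0.315;  ∂f/∂d_i = (d_o/(d_o+d_i))² = 0.192
δf = √((∂f/∂d_o · δd_o)² + (∂f/∂d_i · δd_i)²) = √(0.0382 + 0.0832) = 0.348 cm

0.348 cm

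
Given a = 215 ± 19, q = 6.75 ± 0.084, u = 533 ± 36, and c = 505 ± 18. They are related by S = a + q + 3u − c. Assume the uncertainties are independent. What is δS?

111

Absolute uncertainties add in quadrature for a linear combination:
  (δa)² = 361;  (δq)² = 0.00706;  (3·δu)² = 11700;  (δc)² = 324
δS = √(12300) = 111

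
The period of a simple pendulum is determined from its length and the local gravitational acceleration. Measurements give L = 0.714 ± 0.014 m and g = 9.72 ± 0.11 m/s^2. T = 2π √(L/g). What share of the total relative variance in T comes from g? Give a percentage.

(δT/T)² = (½·δL/L)² + (−½·δg/g)²
  L term: (0.5×0.0196)² = 9.61e-05
  g term: (-0.5×0.0113)² = 3.2e-05
Total = 0.000128. Share from g = 3.2e-05/0.000128 = 0.250.

25.0%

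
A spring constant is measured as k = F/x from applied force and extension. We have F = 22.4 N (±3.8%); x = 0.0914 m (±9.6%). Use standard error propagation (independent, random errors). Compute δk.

25.3 N/m

k is a product of powers, so relative uncertainties combine in quadrature:
  (1·δF/F)² = (1×0.0380)² = 0.00144;  (-1·δx/x)² = (-1×0.0960)² = 0.00922
δk/k = √(0.0107) = 0.103
k = 245 N/m, so δk = 0.103 × 245 = 25.3 N/m.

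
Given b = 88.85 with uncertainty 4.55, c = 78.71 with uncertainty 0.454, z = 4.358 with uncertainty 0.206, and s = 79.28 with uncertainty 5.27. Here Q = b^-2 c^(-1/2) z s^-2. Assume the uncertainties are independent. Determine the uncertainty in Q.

1.73e-09

Since Q is a product/quotient, work with relative uncertainties:
  (-2·δb/b)² = (-2×0.0512)² = 0.0105;  (−½·δc/c)² = (-0.5×0.00577)² = 8.32e-06;  (1·δz/z)² = (1×0.0473)² = 0.00223;  (-2·δs/s)² = (-2×0.0665)² = 0.0177
δQ/Q = √(0.0304) = 0.174
Q = 9.9e-09, so δQ = 0.174 × 9.9e-09 = 1.73e-09.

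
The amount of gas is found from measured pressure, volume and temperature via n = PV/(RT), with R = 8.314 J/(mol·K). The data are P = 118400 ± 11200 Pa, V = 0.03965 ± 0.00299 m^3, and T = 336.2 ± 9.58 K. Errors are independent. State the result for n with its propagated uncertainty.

Relative error in a monomial: (δn/n)² = Σ (nᵢ · δxᵢ/xᵢ)².
  (1·δP/P)² = (1×0.0946)² = 0.00895;  (1·δV/V)² = (1×0.0754)² = 0.00569;  (-1·δT/T)² = (-1×0.0285)² = 0.000812
δn/n = √(0.0154) = 0.124
n = 1.680 mol, so δn = 0.124 × 1.680 = 0.209 mol.

1.680 ± 0.209 mol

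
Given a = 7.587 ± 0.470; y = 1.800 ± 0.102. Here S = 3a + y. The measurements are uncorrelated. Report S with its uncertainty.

S is a linear combination, so absolute uncertainties add in quadrature:
  (3·δa)² = 1.99;  (δy)² = 0.0104
δS = √(2.00) = 1.41
S = 24.56.

24.56 ± 1.41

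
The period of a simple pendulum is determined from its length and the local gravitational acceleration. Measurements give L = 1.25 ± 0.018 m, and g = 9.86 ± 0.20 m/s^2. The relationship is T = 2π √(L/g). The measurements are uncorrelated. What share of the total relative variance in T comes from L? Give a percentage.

33.5%

(δT/T)² = (½·δL/L)² + (−½·δg/g)²
  L term: (0.5×0.0144)² = 5.18e-05
  g term: (-0.5×0.0203)² = 0.000103
Total = 0.000155. Share from L = 5.18e-05/0.000155 = 0.335.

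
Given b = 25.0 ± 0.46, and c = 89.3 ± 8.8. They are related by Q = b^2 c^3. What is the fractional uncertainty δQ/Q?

0.298

Products/powers → add relative errors in quadrature, weighted by exponent:
  (2·δb/b)² = (2×0.0184)² = 0.00135;  (3·δc/c)² = (3×0.0985)² = 0.0874
δQ/Q = √(0.0888) = 0.298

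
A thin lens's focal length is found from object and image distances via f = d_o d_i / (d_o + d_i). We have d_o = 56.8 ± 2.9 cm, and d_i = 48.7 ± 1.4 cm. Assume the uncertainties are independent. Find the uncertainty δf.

0.739 cm

∂f/∂d_o = (d_i/(d_o+d_i))² = 0.213;  ∂f/∂d_i = (d_o/(d_o+d_i))² = 0.290
δf = √((∂f/∂d_o · δd_o)² + (∂f/∂d_i · δd_i)²) = √(0.382 + 0.165) = 0.739 cm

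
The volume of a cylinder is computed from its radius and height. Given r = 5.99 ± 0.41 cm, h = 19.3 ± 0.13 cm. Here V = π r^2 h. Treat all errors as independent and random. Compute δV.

298 cm^3

Since V is a product/quotient, work with relative uncertainties:
  (2·δr/r)² = (2×0.0684)² = 0.0187;  (1·δh/h)² = (1×0.00674)² = 4.54e-05
δV/V = √(0.0188) = 0.137
V = 2180 cm^3, so δV = 0.137 × 2180 = 298 cm^3.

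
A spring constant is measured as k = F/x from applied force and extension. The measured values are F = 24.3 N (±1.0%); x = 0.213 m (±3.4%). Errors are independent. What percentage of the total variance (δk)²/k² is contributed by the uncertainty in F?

7.96%

(δk/k)² = (1·δF/F)² + (-1·δx/x)²
  F term: (1×0.0100)² = 0.000100
  x term: (-1×0.0340)² = 0.00116
Total = 0.00126. Share from F = 0.000100/0.00126 = 0.0796.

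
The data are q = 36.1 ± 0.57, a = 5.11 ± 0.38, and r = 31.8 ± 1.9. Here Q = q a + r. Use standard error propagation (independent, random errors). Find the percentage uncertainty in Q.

Let p = q·a = 184. δp/p = √((1·δq/q)² + (1·δa/a)²) = √(0.000249 + 0.00553) = 0.0760, so δp = 14.0.
Q = p + r: δQ = √(δp² + δr²) = √(197 + 3.61) = 14.2
Q = 216, so δQ/Q = 14.2/216 = 0.0654.

6.54%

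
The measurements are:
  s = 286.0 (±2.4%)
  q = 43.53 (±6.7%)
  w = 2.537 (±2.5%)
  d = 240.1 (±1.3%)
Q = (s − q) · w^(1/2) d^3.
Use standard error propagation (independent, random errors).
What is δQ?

2.74e+08

Let u = s − q = 242.5. δu = √(δs² + δq²) = √(47.1 + 8.51) = 7.46, so δu/u = 0.0308.
Q is then a monomial in u, w, d:
δQ/Q = √((δu/u)² + (½·δw/w)² + (3·δd/d)²) = √(0.000946 + 0.000156 + 0.00152) = 0.0512
Q = 5.346e+09, so δQ = 0.0512 × 5.346e+09 = 2.74e+08.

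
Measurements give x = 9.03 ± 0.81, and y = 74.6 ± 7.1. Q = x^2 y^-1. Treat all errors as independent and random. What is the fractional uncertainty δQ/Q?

0.203

Products/powers → add relative errors in quadrature, weighted by exponent:
  (2·δx/x)² = (2×0.0897)² = 0.0322;  (-1·δy/y)² = (-1×0.0952)² = 0.00906
δQ/Q = √(0.0412) = 0.203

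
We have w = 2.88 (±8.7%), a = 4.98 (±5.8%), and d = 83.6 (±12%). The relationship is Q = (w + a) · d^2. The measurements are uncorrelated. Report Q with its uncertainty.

54900 ± 13500

Let u = w + a = 7.86. δu = √(δw² + δa²) = √(0.0628 + 0.0834) = 0.382, so δu/u = 0.0486.
Q is then a monomial in u, d:
δQ/Q = √((δu/u)² + (2·δd/d)²) = √(0.00237 + 0.0576) = 0.245
Q = 54900, so δQ = 0.245 × 54900 = 13500.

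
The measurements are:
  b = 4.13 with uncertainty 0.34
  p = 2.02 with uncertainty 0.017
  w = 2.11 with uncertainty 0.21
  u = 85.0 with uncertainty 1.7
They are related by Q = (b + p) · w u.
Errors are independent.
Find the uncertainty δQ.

Let h = b + p = 6.15. δh = √(δb² + δp²) = √(0.116 + 0.000289) = 0.340, so δh/h = 0.0554.
Q is then a monomial in h, w, u:
δQ/Q = √((δh/h)² + (1·δw/w)² + (1·δu/u)²) = √(0.00306 + 0.00991 + 0.000400) = 0.116
Q = 1100, so δQ = 0.116 × 1100 = 128.

128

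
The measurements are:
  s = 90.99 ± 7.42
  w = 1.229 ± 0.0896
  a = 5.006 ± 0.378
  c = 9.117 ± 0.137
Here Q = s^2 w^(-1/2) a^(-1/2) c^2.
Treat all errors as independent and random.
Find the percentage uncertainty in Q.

Products/powers → add relative errors in quadrature, weighted by exponent:
  (2·δs/s)² = (2×0.0815)² = 0.0266;  (−½·δw/w)² = (-0.5×0.0729)² = 0.00133;  (−½·δa/a)² = (-0.5×0.0755)² = 0.00143;  (2·δc/c)² = (2×0.0150)² = 0.000903
δQ/Q = √(0.0303) = 0.174

17.4%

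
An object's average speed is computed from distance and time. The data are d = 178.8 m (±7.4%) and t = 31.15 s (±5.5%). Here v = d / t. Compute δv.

0.529 m/s

Products/powers → add relative errors in quadrature, weighted by exponent:
  (1·δd/d)² = (1×0.0740)² = 0.00548;  (-1·δt/t)² = (-1×0.0550)² = 0.00302
δv/v = √(0.00850) = 0.0922
v = 5.740 m/s, so δv = 0.0922 × 5.740 = 0.529 m/s.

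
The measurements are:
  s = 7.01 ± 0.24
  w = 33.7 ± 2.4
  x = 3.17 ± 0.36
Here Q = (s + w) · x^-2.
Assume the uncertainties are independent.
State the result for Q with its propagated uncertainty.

Let u = s + w = 40.7. δu = √(δs² + δw²) = √(0.0576 + 5.76) = 2.41, so δu/u = 0.0592.
Q is then a monomial in u, x:
δQ/Q = √((δu/u)² + (-2·δx/x)²) = √(0.00351 + 0.0516) = 0.235
Q = 4.05, so δQ = 0.235 × 4.05 = 0.951.

4.05 ± 0.951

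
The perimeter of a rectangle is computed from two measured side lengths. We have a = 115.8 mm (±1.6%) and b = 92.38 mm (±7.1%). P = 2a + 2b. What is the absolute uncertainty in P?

13.6 mm

Each term contributes (cᵢ δxᵢ)² to (δP)²:
  (2·δa)² = 13.7;  (2·δb)² = 172
δP = √(186) = 13.6 mm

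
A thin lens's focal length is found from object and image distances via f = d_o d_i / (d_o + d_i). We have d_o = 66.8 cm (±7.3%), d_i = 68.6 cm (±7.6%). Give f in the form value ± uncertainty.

33.8 ± 1.78 cm

∂f/∂d_o = (d_i/(d_o+d_i))² = 0.257;  ∂f/∂d_i = (d_o/(d_o+d_i))² = 0.243
δf = √((∂f/∂d_o · δd_o)² + (∂f/∂d_i · δd_i)²) = √(1.57 + 1.61) = 1.78 cm
f = 33.8 cm.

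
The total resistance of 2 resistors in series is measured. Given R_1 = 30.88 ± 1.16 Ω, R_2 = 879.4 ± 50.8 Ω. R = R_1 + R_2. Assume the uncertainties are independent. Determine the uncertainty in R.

Sums and differences: (δR)² = Σ (cᵢ δxᵢ)².
  (δR_1)² = 1.35;  (δR_2)² = 2580
δR = √(2580) = 50.8 Ω

50.8 Ω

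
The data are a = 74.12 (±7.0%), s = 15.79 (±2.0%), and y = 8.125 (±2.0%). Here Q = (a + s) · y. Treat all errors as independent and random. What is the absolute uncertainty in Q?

Let u = a + s = 89.91. δu = √(δa² + δs²) = √(26.9 + 0.0997) = 5.20, so δu/u = 0.0578.
Q is then a monomial in u, y:
δQ/Q = √((δu/u)² + (1·δy/y)²) = √(0.00334 + 0.000400) = 0.0612
Q = 730.5, so δQ = 0.0612 × 730.5 = 44.7.

44.7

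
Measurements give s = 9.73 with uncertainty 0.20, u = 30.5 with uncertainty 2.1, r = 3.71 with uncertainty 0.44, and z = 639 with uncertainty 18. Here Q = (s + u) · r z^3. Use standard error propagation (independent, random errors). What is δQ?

Let w = s + u = 40.2. δw = √(δs² + δu²) = √(0.0400 + 4.41) = 2.11, so δw/w = 0.0524.
Q is then a monomial in w, r, z:
δQ/Q = √((δw/w)² + (1·δr/r)² + (3·δz/z)²) = √(0.00275 + 0.0141 + 0.00714) = 0.155
Q = 3.89e+10, so δQ = 0.155 × 3.89e+10 = 6.03e+09.

6.03e+09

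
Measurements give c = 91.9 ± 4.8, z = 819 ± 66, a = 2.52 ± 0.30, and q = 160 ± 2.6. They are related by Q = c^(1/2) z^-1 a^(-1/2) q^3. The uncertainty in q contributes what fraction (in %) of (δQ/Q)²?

18.1%

(δQ/Q)² = (½·δc/c)² + (-1·δz/z)² + (−½·δa/a)² + (3·δq/q)²
  c term: (0.5×0.0522)² = 0.000682
  z term: (-1×0.0806)² = 0.00649
  a term: (-0.5×0.119)² = 0.00354
  q term: (3×0.0163)² = 0.00238
Total = 0.0131. Share from q = 0.00238/0.0131 = 0.181.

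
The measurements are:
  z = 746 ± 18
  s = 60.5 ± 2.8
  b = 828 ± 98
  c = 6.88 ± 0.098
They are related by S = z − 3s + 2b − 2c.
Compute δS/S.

0.0893

Sums and differences: (δS)² = Σ (cᵢ δxᵢ)².
  (δz)² = 324;  (3·δs)² = 70.6;  (2·δb)² = 38400;  (2·δc)² = 0.0384
δS = √(38800) = 197
S = 2210, so δS/S = 197/2210 = 0.0893.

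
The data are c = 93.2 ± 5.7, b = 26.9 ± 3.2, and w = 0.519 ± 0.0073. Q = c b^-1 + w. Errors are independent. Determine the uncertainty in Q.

0.463

Let p = c·b^-1 = 3.46. δp/p = √((1·δc/c)² + (-1·δb/b)²) = √(0.00374 + 0.0142) = 0.134, so δp = 0.463.
Q = p + w: δQ = √(δp² + δw²) = √(0.215 + 5.33e-05) = 0.463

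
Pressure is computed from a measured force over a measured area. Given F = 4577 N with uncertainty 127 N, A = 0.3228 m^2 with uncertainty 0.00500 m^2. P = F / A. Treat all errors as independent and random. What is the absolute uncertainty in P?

Relative error in a monomial: (δP/P)² = Σ (nᵢ · δxᵢ/xᵢ)².
  (1·δF/F)² = (1×0.0277)² = 0.000770;  (-1·δA/A)² = (-1×0.0155)² = 0.000240
δP/P = √(0.00101) = 0.0318
P = 14180 Pa, so δP = 0.0318 × 14180 = 451 Pa.

451 Pa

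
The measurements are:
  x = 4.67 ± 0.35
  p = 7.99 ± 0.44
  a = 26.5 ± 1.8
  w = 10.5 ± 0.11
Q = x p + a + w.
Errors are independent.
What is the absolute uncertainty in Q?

Let h = x·p = 37.3. δh/h = √((1·δx/x)² + (1·δp/p)²) = √(0.00562 + 0.00303) = 0.0930, so δh = 3.47.
Q = h + a + w: δQ = √(δh² + δa² + δw²) = √(12.0 + 3.24 + 0.0121) = 3.91

3.91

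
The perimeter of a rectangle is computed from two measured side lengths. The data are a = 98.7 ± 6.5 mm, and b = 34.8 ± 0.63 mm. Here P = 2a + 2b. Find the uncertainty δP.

13.1 mm

Sums and differences: (δP)² = Σ (cᵢ δxᵢ)².
  (2·δa)² = 169;  (2·δb)² = 1.59
δP = √(171) = 13.1 mm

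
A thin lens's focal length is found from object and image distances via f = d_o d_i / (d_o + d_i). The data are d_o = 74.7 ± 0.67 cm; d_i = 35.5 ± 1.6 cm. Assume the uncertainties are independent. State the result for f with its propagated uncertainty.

∂f/∂d_o = (d_i/(d_o+d_i))² = 0.104;  ∂f/∂d_i = (d_o/(d_o+d_i))² = 0.459
δf = √((∂f/∂d_o · δd_o)² + (∂f/∂d_i · δd_i)²) = √(0.00483 + 0.541) = 0.738 cm
f = 24.1 cm.

24.1 ± 0.738 cm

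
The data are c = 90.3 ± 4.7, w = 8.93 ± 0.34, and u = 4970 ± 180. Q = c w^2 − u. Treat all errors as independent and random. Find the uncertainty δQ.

688

Let p = c·w^2 = 7200. δp/p = √((1·δc/c)² + (2·δw/w)²) = √(0.00271 + 0.00580) = 0.0922, so δp = 664.
Q = p − u: δQ = √(δp² + δu²) = √(4.41e+05 + 32400) = 688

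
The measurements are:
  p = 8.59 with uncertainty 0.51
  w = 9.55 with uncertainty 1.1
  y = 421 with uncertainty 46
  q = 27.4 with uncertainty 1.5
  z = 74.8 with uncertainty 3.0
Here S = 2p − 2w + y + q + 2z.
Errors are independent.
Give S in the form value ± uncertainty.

596 ± 46.5

Each term contributes (cᵢ δxᵢ)² to (δS)²:
  (2·δp)² = 1.04;  (2·δw)² = 4.84;  (δy)² = 2120;  (δq)² = 2.25;  (2·δz)² = 36.0
δS = √(2160) = 46.5
S = 596.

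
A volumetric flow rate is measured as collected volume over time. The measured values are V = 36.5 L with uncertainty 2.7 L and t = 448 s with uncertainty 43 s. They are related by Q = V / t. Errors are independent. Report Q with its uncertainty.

0.0815 ± 0.00987 L/s

Since Q is a product/quotient, work with relative uncertainties:
  (1·δV/V)² = (1×0.0740)² = 0.00547;  (-1·δt/t)² = (-1×0.0960)² = 0.00921
δQ/Q = √(0.0147) = 0.121
Q = 0.0815 L/s, so δQ = 0.121 × 0.0815 = 0.00987 L/s.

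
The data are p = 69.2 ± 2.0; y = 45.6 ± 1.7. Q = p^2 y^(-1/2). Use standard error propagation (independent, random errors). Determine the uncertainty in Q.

43.1

Relative error in a monomial: (δQ/Q)² = Σ (nᵢ · δxᵢ/xᵢ)².
  (2·δp/p)² = (2×0.0289)² = 0.00334;  (−½·δy/y)² = (-0.5×0.0373)² = 0.000347
δQ/Q = √(0.00369) = 0.0607
Q = 709, so δQ = 0.0607 × 709 = 43.1.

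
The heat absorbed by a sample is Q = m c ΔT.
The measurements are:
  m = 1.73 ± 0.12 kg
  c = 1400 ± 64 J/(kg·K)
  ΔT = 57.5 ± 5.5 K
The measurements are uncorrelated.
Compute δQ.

Relative error in a monomial: (δQ/Q)² = Σ (nᵢ · δxᵢ/xᵢ)².
  (1·δm/m)² = (1×0.0694)² = 0.00481;  (1·δc/c)² = (1×0.0457)² = 0.00209;  (1·δΔT/ΔT)² = (1×0.0957)² = 0.00915
δQ/Q = √(0.0161) = 0.127
Q = 1.39e+05 J, so δQ = 0.127 × 1.39e+05 = 17600 J.

17600 J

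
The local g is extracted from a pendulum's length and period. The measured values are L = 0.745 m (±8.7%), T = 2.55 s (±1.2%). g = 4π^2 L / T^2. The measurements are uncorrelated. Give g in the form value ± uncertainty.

4.52 ± 0.408 m/s^2

For a monomial g ∝ L, T^-2, fractional errors add in quadrature:
  (1·δL/L)² = (1×0.0870)² = 0.00757;  (-2·δT/T)² = (-2×0.0120)² = 0.000576
δg/g = √(0.00814) = 0.0902
g = 4.52 m/s^2, so δg = 0.0902 × 4.52 = 0.408 m/s^2.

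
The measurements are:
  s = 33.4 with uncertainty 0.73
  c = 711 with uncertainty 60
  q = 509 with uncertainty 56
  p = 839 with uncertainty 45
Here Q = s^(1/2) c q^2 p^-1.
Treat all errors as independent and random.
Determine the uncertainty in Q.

3.07e+05

Q is a product of powers, so relative uncertainties combine in quadrature:
  (½·δs/s)² = (0.5×0.0219)² = 0.000119;  (1·δc/c)² = (1×0.0844)² = 0.00712;  (2·δq/q)² = (2×0.110)² = 0.0484;  (-1·δp/p)² = (-1×0.0536)² = 0.00288
δQ/Q = √(0.0585) = 0.242
Q = 1.27e+06, so δQ = 0.242 × 1.27e+06 = 3.07e+05.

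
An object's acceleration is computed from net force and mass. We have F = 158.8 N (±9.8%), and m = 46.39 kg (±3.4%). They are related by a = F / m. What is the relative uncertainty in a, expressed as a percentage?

10.4%

a is a product of powers, so relative uncertainties combine in quadrature:
  (1·δF/F)² = (1×0.0980)² = 0.00960;  (-1·δm/m)² = (-1×0.0340)² = 0.00116
δa/a = √(0.0108) = 0.104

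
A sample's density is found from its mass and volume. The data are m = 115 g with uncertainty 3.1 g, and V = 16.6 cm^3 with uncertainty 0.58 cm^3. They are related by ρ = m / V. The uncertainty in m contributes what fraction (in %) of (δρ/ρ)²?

37.3%

(δρ/ρ)² = (1·δm/m)² + (-1·δV/V)²
  m term: (1×0.0270)² = 0.000727
  V term: (-1×0.0349)² = 0.00122
Total = 0.00195. Share from m = 0.000727/0.00195 = 0.373.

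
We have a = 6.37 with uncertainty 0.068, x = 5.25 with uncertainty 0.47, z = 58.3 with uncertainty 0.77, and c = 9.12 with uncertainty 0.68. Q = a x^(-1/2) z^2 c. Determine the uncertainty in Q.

Q is a product of powers, so relative uncertainties combine in quadrature:
  (1·δa/a)² = (1×0.0107)² = 0.000114;  (−½·δx/x)² = (-0.5×0.0895)² = 0.00200;  (2·δz/z)² = (2×0.0132)² = 0.000698;  (1·δc/c)² = (1×0.0746)² = 0.00556
δQ/Q = √(0.00837) = 0.0915
Q = 86200, so δQ = 0.0915 × 86200 = 7890.

7890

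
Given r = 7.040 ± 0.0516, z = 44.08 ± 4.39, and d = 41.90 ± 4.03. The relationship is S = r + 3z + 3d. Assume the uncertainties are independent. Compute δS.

For a sum/difference, combine absolute errors in quadrature:
  (δr)² = 0.00266;  (3·δz)² = 173;  (3·δd)² = 146
δS = √(320) = 17.9

17.9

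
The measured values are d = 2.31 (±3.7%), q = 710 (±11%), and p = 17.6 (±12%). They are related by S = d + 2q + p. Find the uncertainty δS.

156

Absolute uncertainties add in quadrature for a linear combination:
  (δd)² = 0.00731;  (2·δq)² = 24400;  (δp)² = 4.46
δS = √(24400) = 156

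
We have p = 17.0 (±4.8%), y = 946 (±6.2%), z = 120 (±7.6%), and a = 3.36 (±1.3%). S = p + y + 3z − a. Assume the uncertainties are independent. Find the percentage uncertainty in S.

4.90%

Each term contributes (cᵢ δxᵢ)² to (δS)²:
  (δp)² = 0.666;  (δy)² = 3440;  (3·δz)² = 749;  (δa)² = 0.00191
δS = √(4190) = 64.7
S = 1320, so δS/S = 64.7/1320 = 0.0490.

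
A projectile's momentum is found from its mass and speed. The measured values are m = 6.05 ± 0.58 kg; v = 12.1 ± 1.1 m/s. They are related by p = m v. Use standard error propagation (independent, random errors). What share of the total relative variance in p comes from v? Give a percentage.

47.3%

(δp/p)² = (1·δm/m)² + (1·δv/v)²
  m term: (1×0.0959)² = 0.00919
  v term: (1×0.0909)² = 0.00826
Total = 0.0175. Share from v = 0.00826/0.0175 = 0.473.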